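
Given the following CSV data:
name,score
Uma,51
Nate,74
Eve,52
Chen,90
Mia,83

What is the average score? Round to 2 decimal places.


Scores: 51, 74, 52, 90, 83
Sum = 350
Count = 5
Average = 350 / 5 = 70.00

ANSWER: 70.00


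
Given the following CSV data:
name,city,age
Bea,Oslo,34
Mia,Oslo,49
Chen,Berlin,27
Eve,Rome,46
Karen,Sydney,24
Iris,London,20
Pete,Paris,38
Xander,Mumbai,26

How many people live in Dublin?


Scanning city column for 'Dublin':
Total matches: 0

ANSWER: 0


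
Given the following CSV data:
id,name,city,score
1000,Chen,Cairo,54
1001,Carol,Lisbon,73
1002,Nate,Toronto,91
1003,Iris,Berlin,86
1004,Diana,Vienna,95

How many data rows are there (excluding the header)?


Counting rows (excluding header):
Header: id,name,city,score
Data rows: 5

ANSWER: 5


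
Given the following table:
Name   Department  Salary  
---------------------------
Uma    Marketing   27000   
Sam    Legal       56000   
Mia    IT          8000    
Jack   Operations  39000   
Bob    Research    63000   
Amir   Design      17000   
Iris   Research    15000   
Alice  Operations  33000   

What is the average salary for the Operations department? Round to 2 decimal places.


Operations department members:
  Jack: 39000
  Alice: 33000
Sum = 72000
Count = 2
Average = 72000 / 2 = 36000.00

ANSWER: 36000.00


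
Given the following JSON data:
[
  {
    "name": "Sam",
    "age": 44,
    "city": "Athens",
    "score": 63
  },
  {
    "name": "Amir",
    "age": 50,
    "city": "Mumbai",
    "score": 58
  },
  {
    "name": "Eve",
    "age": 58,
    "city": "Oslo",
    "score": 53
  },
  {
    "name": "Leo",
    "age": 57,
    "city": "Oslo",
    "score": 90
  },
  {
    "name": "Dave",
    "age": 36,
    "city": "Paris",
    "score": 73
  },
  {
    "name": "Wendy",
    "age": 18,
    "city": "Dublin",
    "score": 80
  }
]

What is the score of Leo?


Looking up record where name = Leo
Record index: 3
Field 'score' = 90

ANSWER: 90


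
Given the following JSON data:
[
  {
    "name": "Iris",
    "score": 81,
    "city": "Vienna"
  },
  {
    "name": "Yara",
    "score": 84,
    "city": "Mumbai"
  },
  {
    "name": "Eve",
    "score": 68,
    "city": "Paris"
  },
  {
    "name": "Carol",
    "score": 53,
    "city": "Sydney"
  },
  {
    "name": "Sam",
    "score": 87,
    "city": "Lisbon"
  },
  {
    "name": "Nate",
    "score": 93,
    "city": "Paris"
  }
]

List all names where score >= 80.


Filtering records where score >= 80:
  Iris (score=81) -> YES
  Yara (score=84) -> YES
  Eve (score=68) -> no
  Carol (score=53) -> no
  Sam (score=87) -> YES
  Nate (score=93) -> YES


ANSWER: Iris, Yara, Sam, Nate


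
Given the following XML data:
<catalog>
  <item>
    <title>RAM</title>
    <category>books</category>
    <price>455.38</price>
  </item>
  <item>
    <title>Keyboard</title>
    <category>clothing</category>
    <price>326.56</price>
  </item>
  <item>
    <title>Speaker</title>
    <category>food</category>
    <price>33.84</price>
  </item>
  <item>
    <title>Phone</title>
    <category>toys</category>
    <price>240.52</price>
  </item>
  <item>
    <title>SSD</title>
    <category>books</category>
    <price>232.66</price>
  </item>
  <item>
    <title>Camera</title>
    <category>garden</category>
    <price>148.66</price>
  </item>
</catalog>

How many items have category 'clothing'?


Scanning <item> elements for <category>clothing</category>:
  Item 2: Keyboard -> MATCH
Count: 1

ANSWER: 1


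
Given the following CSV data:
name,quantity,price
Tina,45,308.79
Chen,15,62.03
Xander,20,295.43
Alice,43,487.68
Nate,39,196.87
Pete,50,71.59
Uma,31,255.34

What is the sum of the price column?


Values in 'price' column:
  Row 1: 308.79
  Row 2: 62.03
  Row 3: 295.43
  Row 4: 487.68
  Row 5: 196.87
  Row 6: 71.59
  Row 7: 255.34
Sum = 308.79 + 62.03 + 295.43 + 487.68 + 196.87 + 71.59 + 255.34 = 1677.73

ANSWER: 1677.73


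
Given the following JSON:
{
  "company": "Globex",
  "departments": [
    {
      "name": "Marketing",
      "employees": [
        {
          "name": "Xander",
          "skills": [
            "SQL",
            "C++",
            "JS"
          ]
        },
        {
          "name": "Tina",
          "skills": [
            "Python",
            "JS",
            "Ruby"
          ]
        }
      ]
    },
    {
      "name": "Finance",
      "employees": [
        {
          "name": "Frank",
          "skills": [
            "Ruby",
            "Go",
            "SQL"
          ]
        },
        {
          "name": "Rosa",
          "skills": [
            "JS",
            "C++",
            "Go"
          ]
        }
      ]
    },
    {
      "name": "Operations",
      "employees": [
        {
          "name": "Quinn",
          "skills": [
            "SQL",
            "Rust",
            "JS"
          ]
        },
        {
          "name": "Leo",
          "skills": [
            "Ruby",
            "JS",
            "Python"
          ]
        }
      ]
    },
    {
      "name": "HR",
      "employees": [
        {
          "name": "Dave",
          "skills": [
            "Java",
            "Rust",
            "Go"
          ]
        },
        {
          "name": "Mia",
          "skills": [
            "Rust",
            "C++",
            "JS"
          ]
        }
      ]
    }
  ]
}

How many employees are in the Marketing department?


Path: departments[0].employees
Count: 2

ANSWER: 2


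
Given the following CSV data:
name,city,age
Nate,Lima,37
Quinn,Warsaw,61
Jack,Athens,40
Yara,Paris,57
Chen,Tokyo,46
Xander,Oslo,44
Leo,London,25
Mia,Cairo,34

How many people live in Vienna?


Scanning city column for 'Vienna':
Total matches: 0

ANSWER: 0


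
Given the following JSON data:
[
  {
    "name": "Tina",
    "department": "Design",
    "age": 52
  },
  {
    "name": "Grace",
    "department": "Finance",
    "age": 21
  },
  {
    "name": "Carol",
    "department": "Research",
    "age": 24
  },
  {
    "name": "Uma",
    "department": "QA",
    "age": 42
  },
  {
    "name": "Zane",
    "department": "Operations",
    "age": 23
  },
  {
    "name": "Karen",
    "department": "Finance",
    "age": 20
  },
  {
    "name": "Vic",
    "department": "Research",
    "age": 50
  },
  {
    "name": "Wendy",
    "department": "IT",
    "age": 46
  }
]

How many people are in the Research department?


Scanning records for department = Research
  Record 2: Carol
  Record 6: Vic
Count: 2

ANSWER: 2


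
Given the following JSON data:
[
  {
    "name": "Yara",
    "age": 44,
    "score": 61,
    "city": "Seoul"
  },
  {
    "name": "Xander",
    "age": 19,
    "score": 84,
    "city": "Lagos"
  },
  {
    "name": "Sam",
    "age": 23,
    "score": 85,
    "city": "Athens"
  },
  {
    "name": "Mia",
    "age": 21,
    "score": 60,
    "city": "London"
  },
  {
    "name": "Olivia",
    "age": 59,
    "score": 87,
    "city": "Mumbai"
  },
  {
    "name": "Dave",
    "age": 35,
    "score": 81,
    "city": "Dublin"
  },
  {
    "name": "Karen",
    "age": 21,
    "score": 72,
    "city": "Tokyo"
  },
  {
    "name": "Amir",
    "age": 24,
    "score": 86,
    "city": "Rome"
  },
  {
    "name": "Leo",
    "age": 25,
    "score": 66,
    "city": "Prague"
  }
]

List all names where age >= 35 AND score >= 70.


Checking both conditions:
  Yara (age=44, score=61) -> no
  Xander (age=19, score=84) -> no
  Sam (age=23, score=85) -> no
  Mia (age=21, score=60) -> no
  Olivia (age=59, score=87) -> YES
  Dave (age=35, score=81) -> YES
  Karen (age=21, score=72) -> no
  Amir (age=24, score=86) -> no
  Leo (age=25, score=66) -> no


ANSWER: Olivia, Dave


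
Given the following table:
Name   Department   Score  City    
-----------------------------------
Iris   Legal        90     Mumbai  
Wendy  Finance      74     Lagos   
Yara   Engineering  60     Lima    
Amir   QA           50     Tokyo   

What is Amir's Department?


Row 4: Amir
Department = QA

ANSWER: QA


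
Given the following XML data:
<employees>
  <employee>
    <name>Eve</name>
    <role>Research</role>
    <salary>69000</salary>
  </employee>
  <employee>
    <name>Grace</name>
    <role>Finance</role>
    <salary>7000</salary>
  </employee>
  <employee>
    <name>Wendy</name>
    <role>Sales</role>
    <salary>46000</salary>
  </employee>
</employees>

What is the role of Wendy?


Searching for <employee> with <name>Wendy</name>
Found at position 3
<role>Sales</role>

ANSWER: Sales


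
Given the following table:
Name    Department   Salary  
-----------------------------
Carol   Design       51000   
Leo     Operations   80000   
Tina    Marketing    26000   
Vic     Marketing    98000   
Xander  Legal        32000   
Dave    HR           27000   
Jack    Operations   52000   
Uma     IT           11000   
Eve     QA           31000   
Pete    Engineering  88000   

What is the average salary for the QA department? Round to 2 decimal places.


QA department members:
  Eve: 31000
Sum = 31000
Count = 1
Average = 31000 / 1 = 31000.00

ANSWER: 31000.00


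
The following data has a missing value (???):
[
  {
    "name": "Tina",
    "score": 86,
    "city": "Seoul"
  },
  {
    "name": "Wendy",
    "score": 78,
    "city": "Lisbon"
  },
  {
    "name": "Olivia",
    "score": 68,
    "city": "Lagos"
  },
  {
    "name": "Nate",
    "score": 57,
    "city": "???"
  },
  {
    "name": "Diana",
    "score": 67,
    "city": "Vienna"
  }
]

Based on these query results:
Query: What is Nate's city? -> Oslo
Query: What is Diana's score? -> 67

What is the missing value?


The missing value is Nate's city
From query: Nate's city = Oslo

ANSWER: Oslo


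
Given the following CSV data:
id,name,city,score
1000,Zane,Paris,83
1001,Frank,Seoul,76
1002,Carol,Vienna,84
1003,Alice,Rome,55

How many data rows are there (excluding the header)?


Counting rows (excluding header):
Header: id,name,city,score
Data rows: 4

ANSWER: 4


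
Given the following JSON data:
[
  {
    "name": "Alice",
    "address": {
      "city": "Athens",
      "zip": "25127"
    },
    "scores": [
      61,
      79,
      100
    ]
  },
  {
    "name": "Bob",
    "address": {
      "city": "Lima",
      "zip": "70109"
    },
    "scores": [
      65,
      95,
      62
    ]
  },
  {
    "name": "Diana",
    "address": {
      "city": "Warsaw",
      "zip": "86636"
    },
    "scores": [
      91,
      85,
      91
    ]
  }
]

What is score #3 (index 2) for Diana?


Path: records[2].scores[2]
Value: 91

ANSWER: 91


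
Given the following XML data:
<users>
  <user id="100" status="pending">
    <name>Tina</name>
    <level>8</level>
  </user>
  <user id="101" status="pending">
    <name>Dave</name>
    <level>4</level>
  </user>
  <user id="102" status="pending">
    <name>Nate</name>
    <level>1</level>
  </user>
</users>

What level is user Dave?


Finding user: Dave
<level>4</level>

ANSWER: 4


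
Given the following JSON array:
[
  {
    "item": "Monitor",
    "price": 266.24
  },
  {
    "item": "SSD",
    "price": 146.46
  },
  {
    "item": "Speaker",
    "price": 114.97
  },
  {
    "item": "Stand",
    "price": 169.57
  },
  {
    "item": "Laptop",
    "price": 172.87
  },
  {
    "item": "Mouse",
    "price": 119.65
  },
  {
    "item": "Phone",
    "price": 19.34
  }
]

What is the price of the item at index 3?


Array index 3 -> Stand
price = 169.57

ANSWER: 169.57


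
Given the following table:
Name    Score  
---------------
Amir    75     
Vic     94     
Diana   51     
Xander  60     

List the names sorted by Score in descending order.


Sorting by Score (descending):
  Vic: 94
  Amir: 75
  Xander: 60
  Diana: 51


ANSWER: Vic, Amir, Xander, Diana


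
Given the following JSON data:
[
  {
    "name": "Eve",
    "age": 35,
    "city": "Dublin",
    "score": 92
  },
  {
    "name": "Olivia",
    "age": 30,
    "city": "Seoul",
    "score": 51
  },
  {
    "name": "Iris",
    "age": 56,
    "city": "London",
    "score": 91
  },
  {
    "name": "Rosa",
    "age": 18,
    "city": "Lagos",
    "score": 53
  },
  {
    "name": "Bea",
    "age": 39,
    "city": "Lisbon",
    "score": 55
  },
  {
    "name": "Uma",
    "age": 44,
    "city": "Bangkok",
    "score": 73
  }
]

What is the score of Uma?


Looking up record where name = Uma
Record index: 5
Field 'score' = 73

ANSWER: 73


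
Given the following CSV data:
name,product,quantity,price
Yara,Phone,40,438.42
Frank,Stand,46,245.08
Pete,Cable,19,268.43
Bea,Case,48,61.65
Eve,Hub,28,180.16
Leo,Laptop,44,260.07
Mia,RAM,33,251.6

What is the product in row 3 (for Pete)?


Row 3: Pete
Column 'product' = Cable

ANSWER: Cable


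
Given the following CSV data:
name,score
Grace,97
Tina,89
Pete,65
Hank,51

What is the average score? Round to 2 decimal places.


Scores: 97, 89, 65, 51
Sum = 302
Count = 4
Average = 302 / 4 = 75.50

ANSWER: 75.50


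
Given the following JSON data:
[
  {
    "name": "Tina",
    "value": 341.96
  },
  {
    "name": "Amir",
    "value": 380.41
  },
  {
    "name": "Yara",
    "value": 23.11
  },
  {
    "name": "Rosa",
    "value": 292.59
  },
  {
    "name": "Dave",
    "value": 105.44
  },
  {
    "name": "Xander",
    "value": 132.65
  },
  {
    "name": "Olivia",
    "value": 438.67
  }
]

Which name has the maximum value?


Comparing values:
  Tina: 341.96
  Amir: 380.41
  Yara: 23.11
  Rosa: 292.59
  Dave: 105.44
  Xander: 132.65
  Olivia: 438.67
Maximum: Olivia (438.67)

ANSWER: Olivia


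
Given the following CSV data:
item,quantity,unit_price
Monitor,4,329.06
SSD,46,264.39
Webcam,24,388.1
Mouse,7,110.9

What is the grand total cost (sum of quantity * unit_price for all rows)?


Computing row totals:
  Monitor: 4 * 329.06 = 1316.24
  SSD: 46 * 264.39 = 12161.94
  Webcam: 24 * 388.1 = 9314.4
  Mouse: 7 * 110.9 = 776.3
Grand total = 1316.24 + 12161.94 + 9314.4 + 776.3 = 23568.88

ANSWER: 23568.88


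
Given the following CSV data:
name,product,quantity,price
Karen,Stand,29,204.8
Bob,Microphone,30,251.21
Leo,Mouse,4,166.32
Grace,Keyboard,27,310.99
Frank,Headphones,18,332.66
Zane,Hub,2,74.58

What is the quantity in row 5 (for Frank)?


Row 5: Frank
Column 'quantity' = 18

ANSWER: 18


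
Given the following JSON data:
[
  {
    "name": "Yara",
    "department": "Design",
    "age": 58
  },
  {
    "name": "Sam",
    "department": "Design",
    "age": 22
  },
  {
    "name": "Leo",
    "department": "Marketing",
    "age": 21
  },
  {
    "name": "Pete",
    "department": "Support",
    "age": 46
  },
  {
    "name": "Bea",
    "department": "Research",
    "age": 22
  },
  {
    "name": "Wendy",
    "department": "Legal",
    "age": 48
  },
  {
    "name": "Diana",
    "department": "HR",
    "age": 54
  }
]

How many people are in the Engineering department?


Scanning records for department = Engineering
  No matches found
Count: 0

ANSWER: 0


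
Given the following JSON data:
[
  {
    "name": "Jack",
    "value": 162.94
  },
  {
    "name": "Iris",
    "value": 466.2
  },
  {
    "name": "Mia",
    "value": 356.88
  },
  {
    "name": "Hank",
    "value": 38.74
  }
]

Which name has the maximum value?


Comparing values:
  Jack: 162.94
  Iris: 466.2
  Mia: 356.88
  Hank: 38.74
Maximum: Iris (466.2)

ANSWER: Iris


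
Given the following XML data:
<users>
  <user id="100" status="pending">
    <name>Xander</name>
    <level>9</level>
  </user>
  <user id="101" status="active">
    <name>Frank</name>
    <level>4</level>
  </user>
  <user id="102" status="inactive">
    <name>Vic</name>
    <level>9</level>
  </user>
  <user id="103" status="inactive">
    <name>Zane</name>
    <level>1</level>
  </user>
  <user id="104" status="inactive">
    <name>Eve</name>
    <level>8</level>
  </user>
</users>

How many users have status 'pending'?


Counting users with status='pending':
  Xander (id=100) -> MATCH
Count: 1

ANSWER: 1


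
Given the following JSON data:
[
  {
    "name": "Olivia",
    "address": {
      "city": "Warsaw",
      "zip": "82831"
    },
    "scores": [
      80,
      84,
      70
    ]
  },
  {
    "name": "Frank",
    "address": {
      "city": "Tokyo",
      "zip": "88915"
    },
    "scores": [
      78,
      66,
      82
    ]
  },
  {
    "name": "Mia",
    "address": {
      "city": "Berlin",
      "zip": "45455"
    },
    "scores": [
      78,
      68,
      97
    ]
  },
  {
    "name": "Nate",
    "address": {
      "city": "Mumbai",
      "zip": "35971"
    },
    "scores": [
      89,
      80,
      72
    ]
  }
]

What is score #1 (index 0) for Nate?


Path: records[3].scores[0]
Value: 89

ANSWER: 89


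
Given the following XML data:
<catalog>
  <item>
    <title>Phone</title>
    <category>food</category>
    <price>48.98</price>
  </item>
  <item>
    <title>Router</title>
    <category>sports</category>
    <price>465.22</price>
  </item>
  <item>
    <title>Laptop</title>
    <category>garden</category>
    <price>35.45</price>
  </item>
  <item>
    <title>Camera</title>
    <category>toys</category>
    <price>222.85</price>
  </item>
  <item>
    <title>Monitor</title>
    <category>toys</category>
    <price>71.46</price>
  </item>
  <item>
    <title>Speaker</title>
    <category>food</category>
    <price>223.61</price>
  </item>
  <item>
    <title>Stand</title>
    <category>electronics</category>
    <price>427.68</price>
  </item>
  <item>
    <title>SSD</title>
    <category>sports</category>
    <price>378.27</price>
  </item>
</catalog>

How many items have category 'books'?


Scanning <item> elements for <category>books</category>:
Count: 0

ANSWER: 0


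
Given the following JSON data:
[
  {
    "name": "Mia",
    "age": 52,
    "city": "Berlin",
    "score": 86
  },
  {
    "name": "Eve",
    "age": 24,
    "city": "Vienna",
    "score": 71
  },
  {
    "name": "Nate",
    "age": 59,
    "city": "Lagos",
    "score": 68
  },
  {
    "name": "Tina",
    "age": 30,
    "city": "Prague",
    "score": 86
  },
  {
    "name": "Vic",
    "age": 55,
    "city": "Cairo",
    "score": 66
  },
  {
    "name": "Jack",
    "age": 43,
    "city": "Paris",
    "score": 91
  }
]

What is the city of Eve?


Looking up record where name = Eve
Record index: 1
Field 'city' = Vienna

ANSWER: Vienna


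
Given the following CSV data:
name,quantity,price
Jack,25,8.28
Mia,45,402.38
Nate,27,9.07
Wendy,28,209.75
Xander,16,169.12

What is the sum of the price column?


Values in 'price' column:
  Row 1: 8.28
  Row 2: 402.38
  Row 3: 9.07
  Row 4: 209.75
  Row 5: 169.12
Sum = 8.28 + 402.38 + 9.07 + 209.75 + 169.12 = 798.6

ANSWER: 798.6


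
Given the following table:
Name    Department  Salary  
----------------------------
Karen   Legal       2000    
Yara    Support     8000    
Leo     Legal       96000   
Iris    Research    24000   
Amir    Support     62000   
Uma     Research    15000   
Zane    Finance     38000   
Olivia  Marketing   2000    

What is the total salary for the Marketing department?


Marketing department members:
  Olivia: 2000
Total = 2000 = 2000

ANSWER: 2000


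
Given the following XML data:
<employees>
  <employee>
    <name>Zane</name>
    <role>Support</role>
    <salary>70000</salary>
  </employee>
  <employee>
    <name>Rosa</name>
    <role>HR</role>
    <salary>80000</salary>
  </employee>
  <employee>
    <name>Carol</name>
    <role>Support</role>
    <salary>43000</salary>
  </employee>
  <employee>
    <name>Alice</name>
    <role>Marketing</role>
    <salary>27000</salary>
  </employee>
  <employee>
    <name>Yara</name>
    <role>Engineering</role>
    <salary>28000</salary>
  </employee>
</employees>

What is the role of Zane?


Searching for <employee> with <name>Zane</name>
Found at position 1
<role>Support</role>

ANSWER: Support


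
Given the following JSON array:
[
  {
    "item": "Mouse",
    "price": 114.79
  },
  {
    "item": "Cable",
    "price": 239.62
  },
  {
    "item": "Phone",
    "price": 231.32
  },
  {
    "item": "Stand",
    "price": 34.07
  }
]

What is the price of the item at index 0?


Array index 0 -> Mouse
price = 114.79

ANSWER: 114.79


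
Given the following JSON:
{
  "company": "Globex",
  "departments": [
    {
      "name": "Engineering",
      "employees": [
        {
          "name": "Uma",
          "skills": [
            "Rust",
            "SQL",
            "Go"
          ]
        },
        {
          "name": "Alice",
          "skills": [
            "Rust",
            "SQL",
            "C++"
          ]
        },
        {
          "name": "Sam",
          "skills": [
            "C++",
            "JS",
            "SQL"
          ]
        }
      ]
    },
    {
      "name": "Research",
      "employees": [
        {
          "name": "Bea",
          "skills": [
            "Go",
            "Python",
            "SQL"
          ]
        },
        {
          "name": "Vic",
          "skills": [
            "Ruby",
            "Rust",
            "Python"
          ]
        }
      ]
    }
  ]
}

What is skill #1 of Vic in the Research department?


Path: departments[1].employees[1].skills[0]
Value: Ruby

ANSWER: Ruby


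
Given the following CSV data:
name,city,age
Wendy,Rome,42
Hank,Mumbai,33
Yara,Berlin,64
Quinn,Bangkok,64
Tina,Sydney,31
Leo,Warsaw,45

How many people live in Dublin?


Scanning city column for 'Dublin':
Total matches: 0

ANSWER: 0


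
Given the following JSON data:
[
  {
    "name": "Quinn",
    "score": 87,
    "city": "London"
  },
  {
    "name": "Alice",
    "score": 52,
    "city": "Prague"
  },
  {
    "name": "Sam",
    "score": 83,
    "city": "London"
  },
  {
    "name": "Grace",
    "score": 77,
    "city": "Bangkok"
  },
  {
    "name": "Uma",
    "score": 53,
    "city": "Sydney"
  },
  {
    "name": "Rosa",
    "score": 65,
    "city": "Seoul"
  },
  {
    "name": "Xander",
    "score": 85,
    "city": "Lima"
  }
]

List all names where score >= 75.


Filtering records where score >= 75:
  Quinn (score=87) -> YES
  Alice (score=52) -> no
  Sam (score=83) -> YES
  Grace (score=77) -> YES
  Uma (score=53) -> no
  Rosa (score=65) -> no
  Xander (score=85) -> YES


ANSWER: Quinn, Sam, Grace, Xander


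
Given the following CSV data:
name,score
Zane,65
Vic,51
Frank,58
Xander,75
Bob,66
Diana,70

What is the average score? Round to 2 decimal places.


Scores: 65, 51, 58, 75, 66, 70
Sum = 385
Count = 6
Average = 385 / 6 = 64.17

ANSWER: 64.17


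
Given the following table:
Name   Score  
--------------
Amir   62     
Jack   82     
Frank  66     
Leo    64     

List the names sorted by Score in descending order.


Sorting by Score (descending):
  Jack: 82
  Frank: 66
  Leo: 64
  Amir: 62


ANSWER: Jack, Frank, Leo, Amir


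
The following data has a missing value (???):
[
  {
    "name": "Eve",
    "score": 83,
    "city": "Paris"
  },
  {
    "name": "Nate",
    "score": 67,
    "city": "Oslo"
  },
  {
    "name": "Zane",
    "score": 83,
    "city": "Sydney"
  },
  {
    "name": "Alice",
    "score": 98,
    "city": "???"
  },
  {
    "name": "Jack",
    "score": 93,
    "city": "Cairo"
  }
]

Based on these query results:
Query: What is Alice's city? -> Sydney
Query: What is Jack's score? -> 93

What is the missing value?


The missing value is Alice's city
From query: Alice's city = Sydney

ANSWER: Sydney


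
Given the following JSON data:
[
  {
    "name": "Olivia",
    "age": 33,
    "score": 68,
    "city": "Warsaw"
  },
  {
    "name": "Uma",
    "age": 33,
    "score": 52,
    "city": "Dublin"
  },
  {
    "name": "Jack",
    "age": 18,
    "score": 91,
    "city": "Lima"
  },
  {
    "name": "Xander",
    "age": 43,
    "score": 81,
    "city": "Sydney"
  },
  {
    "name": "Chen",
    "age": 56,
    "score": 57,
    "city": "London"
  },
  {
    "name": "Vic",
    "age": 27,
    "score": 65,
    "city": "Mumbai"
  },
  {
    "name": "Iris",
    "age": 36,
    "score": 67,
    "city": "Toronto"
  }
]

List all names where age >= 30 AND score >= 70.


Checking both conditions:
  Olivia (age=33, score=68) -> no
  Uma (age=33, score=52) -> no
  Jack (age=18, score=91) -> no
  Xander (age=43, score=81) -> YES
  Chen (age=56, score=57) -> no
  Vic (age=27, score=65) -> no
  Iris (age=36, score=67) -> no


ANSWER: Xander


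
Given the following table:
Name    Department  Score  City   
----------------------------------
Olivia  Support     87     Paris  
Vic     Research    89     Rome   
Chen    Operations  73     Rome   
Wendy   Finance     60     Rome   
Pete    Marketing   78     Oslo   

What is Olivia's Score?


Row 1: Olivia
Score = 87

ANSWER: 87


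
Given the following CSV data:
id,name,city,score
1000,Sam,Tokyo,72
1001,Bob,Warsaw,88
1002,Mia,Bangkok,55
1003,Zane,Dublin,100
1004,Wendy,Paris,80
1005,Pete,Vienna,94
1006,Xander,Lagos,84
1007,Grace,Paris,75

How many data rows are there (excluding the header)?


Counting rows (excluding header):
Header: id,name,city,score
Data rows: 8

ANSWER: 8


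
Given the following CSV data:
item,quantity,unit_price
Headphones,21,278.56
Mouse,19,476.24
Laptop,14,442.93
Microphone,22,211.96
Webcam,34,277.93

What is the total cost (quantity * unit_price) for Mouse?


Row: Mouse
quantity = 19
unit_price = 476.24
total = 19 * 476.24 = 9048.56

ANSWER: 9048.56


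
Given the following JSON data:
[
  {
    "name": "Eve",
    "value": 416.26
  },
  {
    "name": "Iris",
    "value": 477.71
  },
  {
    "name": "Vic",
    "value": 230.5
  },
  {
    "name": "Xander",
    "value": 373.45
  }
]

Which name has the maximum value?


Comparing values:
  Eve: 416.26
  Iris: 477.71
  Vic: 230.5
  Xander: 373.45
Maximum: Iris (477.71)

ANSWER: Iris


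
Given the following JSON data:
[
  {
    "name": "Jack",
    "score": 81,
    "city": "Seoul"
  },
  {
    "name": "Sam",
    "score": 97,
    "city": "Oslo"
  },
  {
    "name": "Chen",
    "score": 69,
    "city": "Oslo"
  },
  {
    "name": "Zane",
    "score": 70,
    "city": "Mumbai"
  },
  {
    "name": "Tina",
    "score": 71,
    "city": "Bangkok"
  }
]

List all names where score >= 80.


Filtering records where score >= 80:
  Jack (score=81) -> YES
  Sam (score=97) -> YES
  Chen (score=69) -> no
  Zane (score=70) -> no
  Tina (score=71) -> no


ANSWER: Jack, Sam


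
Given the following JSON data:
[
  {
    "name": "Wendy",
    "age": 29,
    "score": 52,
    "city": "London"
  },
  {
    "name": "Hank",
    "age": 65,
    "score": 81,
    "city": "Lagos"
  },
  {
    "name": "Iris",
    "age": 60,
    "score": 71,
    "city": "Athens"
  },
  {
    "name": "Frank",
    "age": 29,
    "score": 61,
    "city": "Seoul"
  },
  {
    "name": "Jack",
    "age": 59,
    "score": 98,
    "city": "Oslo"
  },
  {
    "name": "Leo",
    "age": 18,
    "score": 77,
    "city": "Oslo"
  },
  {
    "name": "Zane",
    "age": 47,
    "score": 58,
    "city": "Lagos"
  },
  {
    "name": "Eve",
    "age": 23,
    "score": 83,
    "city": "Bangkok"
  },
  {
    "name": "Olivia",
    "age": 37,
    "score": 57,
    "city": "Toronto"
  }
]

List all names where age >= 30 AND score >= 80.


Checking both conditions:
  Wendy (age=29, score=52) -> no
  Hank (age=65, score=81) -> YES
  Iris (age=60, score=71) -> no
  Frank (age=29, score=61) -> no
  Jack (age=59, score=98) -> YES
  Leo (age=18, score=77) -> no
  Zane (age=47, score=58) -> no
  Eve (age=23, score=83) -> no
  Olivia (age=37, score=57) -> no


ANSWER: Hank, Jack


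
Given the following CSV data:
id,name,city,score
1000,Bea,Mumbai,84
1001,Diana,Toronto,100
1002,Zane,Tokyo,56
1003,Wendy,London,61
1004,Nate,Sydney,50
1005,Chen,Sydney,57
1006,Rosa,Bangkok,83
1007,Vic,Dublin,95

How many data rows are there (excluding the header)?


Counting rows (excluding header):
Header: id,name,city,score
Data rows: 8

ANSWER: 8


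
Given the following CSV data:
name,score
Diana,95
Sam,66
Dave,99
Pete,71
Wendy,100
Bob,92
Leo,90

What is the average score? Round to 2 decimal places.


Scores: 95, 66, 99, 71, 100, 92, 90
Sum = 613
Count = 7
Average = 613 / 7 = 87.57

ANSWER: 87.57


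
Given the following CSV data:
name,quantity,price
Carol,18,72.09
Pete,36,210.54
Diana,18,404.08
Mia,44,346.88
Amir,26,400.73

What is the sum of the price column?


Values in 'price' column:
  Row 1: 72.09
  Row 2: 210.54
  Row 3: 404.08
  Row 4: 346.88
  Row 5: 400.73
Sum = 72.09 + 210.54 + 404.08 + 346.88 + 400.73 = 1434.32

ANSWER: 1434.32


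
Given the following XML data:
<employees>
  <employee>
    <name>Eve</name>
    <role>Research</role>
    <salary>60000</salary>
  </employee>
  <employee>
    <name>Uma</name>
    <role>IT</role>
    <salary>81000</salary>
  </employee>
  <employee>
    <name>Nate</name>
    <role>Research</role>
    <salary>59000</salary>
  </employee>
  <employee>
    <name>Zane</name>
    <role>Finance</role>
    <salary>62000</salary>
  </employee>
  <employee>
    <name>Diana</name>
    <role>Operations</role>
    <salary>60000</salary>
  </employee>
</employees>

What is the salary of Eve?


Searching for <employee> with <name>Eve</name>
Found at position 1
<salary>60000</salary>

ANSWER: 60000


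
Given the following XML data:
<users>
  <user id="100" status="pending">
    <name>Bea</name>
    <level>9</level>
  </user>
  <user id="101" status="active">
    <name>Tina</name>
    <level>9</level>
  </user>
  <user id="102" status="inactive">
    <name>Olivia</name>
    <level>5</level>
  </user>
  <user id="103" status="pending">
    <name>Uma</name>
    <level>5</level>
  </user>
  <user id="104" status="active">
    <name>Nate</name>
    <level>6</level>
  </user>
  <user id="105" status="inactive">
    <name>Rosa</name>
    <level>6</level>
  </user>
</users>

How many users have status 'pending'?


Counting users with status='pending':
  Bea (id=100) -> MATCH
  Uma (id=103) -> MATCH
Count: 2

ANSWER: 2


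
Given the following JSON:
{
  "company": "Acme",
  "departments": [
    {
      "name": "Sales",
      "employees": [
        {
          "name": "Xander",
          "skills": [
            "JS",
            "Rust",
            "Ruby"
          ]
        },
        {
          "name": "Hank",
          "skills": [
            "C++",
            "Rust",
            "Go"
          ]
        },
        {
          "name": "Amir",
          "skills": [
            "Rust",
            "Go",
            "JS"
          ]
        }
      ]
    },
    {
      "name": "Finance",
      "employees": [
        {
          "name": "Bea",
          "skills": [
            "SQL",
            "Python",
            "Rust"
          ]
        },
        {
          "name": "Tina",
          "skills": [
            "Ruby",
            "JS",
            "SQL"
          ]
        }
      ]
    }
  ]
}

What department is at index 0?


Path: departments[0].name
Value: Sales

ANSWER: Sales


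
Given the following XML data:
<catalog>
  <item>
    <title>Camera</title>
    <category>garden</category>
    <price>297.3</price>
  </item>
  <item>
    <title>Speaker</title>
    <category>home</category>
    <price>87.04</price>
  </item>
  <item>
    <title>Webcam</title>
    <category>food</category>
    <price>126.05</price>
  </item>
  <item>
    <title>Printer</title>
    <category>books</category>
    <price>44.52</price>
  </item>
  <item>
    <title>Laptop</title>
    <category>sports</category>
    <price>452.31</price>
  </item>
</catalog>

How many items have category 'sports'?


Scanning <item> elements for <category>sports</category>:
  Item 5: Laptop -> MATCH
Count: 1

ANSWER: 1


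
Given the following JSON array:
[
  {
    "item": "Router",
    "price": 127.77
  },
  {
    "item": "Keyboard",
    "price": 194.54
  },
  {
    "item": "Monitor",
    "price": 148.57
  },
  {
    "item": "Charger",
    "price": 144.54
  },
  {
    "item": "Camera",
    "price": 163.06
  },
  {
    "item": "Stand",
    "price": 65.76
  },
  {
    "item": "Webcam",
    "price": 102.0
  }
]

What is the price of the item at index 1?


Array index 1 -> Keyboard
price = 194.54

ANSWER: 194.54


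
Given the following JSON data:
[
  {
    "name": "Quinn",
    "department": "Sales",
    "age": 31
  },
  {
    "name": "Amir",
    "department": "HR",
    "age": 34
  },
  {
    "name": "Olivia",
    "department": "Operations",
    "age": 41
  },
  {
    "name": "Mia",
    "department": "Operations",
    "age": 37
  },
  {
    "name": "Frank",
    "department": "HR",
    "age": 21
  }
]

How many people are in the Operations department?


Scanning records for department = Operations
  Record 2: Olivia
  Record 3: Mia
Count: 2

ANSWER: 2


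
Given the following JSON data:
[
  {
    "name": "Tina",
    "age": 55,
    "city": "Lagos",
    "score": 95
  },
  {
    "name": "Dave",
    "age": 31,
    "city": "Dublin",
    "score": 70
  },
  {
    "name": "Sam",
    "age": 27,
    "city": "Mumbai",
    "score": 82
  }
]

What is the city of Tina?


Looking up record where name = Tina
Record index: 0
Field 'city' = Lagos

ANSWER: Lagos


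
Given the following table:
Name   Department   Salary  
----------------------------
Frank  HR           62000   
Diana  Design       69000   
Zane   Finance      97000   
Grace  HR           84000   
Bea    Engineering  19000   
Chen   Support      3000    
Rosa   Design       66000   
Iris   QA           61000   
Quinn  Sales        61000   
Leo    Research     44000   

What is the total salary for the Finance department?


Finance department members:
  Zane: 97000
Total = 97000 = 97000

ANSWER: 97000


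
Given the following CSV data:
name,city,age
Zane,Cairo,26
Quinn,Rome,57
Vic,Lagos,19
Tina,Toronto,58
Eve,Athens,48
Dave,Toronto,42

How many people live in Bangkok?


Scanning city column for 'Bangkok':
Total matches: 0

ANSWER: 0


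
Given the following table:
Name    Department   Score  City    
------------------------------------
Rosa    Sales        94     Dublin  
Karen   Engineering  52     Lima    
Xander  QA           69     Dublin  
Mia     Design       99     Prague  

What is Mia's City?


Row 4: Mia
City = Prague

ANSWER: Prague


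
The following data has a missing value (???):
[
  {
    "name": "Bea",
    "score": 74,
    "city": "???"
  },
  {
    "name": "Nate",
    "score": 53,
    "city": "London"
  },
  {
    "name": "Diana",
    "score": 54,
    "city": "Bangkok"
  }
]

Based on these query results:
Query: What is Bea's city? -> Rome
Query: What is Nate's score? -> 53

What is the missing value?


The missing value is Bea's city
From query: Bea's city = Rome

ANSWER: Rome


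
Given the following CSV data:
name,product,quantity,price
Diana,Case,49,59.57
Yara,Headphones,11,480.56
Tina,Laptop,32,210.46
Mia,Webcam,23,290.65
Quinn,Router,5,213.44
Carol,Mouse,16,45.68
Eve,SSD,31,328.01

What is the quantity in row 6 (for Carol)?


Row 6: Carol
Column 'quantity' = 16

ANSWER: 16


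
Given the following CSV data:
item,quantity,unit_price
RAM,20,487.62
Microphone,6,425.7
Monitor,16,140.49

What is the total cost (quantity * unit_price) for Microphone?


Row: Microphone
quantity = 6
unit_price = 425.7
total = 6 * 425.7 = 2554.2

ANSWER: 2554.2


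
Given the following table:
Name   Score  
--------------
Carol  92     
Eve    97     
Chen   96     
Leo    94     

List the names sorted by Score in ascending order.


Sorting by Score (ascending):
  Carol: 92
  Leo: 94
  Chen: 96
  Eve: 97


ANSWER: Carol, Leo, Chen, Eve


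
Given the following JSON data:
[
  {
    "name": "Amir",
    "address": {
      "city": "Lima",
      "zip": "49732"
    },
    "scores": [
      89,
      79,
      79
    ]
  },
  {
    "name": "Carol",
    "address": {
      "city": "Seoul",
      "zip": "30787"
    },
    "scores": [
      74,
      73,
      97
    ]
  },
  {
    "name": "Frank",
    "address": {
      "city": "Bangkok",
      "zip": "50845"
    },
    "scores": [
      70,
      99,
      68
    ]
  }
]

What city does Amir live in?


Path: records[0].address.city
Value: Lima

ANSWER: Lima


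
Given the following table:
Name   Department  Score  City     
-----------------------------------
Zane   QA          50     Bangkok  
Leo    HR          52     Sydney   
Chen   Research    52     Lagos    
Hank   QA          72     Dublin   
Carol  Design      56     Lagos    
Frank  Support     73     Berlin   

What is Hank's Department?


Row 4: Hank
Department = QA

ANSWER: QA


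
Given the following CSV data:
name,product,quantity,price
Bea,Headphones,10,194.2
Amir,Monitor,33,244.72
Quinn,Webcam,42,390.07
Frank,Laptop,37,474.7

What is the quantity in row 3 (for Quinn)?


Row 3: Quinn
Column 'quantity' = 42

ANSWER: 42


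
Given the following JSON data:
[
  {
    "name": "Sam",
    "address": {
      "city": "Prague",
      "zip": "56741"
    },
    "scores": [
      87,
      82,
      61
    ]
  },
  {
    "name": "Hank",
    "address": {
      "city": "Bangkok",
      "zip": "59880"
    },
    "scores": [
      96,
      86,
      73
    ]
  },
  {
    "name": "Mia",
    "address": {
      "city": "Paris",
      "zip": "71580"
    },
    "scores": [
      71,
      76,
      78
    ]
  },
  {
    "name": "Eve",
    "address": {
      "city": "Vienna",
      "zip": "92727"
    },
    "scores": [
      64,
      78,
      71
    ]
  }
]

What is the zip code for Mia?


Path: records[2].address.zip
Value: 71580

ANSWER: 71580


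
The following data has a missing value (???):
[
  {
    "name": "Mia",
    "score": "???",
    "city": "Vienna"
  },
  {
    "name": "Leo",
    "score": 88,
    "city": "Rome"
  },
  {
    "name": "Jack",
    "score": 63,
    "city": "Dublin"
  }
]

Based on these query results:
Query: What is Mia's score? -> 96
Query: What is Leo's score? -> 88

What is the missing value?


The missing value is Mia's score
From query: Mia's score = 96

ANSWER: 96


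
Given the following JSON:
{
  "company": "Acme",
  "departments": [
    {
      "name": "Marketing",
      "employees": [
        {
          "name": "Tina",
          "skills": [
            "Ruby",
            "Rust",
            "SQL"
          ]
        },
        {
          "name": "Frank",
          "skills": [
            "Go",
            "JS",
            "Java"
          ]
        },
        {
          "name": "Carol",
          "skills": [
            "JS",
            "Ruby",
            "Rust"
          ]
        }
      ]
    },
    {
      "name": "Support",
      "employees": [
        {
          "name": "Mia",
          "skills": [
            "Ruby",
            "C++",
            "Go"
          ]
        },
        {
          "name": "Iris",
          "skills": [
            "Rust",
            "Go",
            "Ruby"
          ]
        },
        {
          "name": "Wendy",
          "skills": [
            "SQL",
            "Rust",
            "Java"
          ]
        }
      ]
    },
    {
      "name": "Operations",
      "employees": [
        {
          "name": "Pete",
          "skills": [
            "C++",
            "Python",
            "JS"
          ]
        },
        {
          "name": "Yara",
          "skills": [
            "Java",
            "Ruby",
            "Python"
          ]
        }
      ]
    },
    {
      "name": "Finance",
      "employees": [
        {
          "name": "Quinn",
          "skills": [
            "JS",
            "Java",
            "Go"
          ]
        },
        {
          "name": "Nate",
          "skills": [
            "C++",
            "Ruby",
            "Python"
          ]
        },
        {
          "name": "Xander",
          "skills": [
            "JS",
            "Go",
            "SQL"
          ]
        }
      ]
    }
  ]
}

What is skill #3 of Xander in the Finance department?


Path: departments[3].employees[2].skills[2]
Value: SQL

ANSWER: SQL


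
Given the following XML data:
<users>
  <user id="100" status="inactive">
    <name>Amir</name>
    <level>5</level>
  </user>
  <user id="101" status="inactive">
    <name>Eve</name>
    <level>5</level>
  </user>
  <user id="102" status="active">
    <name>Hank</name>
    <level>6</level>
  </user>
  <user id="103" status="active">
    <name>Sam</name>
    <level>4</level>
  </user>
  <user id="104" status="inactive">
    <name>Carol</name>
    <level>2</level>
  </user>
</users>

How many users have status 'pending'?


Counting users with status='pending':
Count: 0

ANSWER: 0
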